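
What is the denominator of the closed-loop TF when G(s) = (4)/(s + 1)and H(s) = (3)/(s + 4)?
Characteristic poly = G_den * H_den + G_num * H_num = (s^2 + 5*s + 4) + (12) = s^2 + 5*s + 16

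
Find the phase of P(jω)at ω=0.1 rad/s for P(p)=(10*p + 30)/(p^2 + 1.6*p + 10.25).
Substitute p = j*0.1: P(j0.1) = 2.9305 + 0.0518672j.
∠P(j0.1) = atan2(Im, Re) = atan2(0.0518672, 2.9305) = 1.01°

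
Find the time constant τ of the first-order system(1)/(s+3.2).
First-order system: τ = -1/pole. Pole = -3.2. τ = -1/(-3.2) = 0.3125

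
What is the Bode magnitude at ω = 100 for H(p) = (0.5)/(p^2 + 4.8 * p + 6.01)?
Substitute p = j*100: H(j100) = -4.99149e-05 - 2.39736e-06j.
|H(j100)| = sqrt(Re² + Im²) = 4.997e-05.
20*log₁₀(4.997e-05) = -86.03 dB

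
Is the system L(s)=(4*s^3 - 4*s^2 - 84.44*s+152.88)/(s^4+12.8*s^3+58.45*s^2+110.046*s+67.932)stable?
Denominator: s^4 + 12.8*s^3 + 58.45*s^2 + 110.046*s + 67.932 = (s + 3.7)(s + 3.4)(s + 1.2)(s + 4.5). Poles: -1.2, -3.4, -3.7, -4.5. All Re(p)<0: Yes (stable)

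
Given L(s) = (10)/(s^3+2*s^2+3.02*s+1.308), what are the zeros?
Numerator is a nonzero constant (10) → Zeros: none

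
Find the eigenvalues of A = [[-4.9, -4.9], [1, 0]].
Eigenvalues solve det(λI - A) = 0.
Characteristic polynomial: λ^2 + 4.9*λ + 4.9 = 0.
Factor: (λ + 3.5)(λ + 1.4) = 0.
Roots: -1.4, -3.5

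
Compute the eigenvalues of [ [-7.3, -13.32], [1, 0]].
Eigenvalues solve det(λI - A) = 0.
Characteristic polynomial: λ^2 + 7.3*λ + 13.32 = 0.
Factor: (λ + 3.6)(λ + 3.7) = 0.
Roots: -3.6, -3.7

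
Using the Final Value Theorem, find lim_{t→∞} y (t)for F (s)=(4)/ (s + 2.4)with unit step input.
FVT: lim_{t→∞} y(t) = lim_{s→0} s*Y(s) where Y(s) = F(s)/s.
= lim_{s→0} F(s) = F(0) = num(0)/den(0) = 4/2.4 = 1.667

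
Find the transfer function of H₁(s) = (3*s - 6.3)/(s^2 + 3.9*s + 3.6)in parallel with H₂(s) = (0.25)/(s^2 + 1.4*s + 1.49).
Parallel: H = H₁ + H₂ = (n₁·d₂ + n₂·d₁)/(d₁·d₂).
n₁·d₂ = 3*s^3 - 2.1*s^2 - 4.35*s - 9.387. n₂·d₁ = 0.25*s^2 + 0.975*s + 0.9. Sum = 3*s^3 - 1.85*s^2 - 3.375*s - 8.487. d₁·d₂ = s^4 + 5.3*s^3 + 10.55*s^2 + 10.851*s + 5.364.
H(s) = (3*s^3 - 1.85*s^2 - 3.375*s - 8.487)/(s^4 + 5.3*s^3 + 10.55*s^2 + 10.851*s + 5.364)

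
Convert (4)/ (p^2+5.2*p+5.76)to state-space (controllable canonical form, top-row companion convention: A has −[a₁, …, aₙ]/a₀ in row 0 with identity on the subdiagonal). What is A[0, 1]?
Reachable canonical form for den = p^2 + 5.2*p + 5.76: top row of A = -[a₁,a₂,...,aₙ]/a₀, ones on the subdiagonal, zeros elsewhere.
A = [[-5.2, -5.76], [1, 0]].
A[0,1] = -5.76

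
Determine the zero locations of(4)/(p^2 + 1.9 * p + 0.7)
Numerator is a nonzero constant (4) → Zeros: none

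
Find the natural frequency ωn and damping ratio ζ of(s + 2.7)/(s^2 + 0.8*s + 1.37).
Underdamped: complex pole -0.4 + 1.1j. ωn = |pole| = 1.17, ζ = -Re(pole)/ωn = 0.3417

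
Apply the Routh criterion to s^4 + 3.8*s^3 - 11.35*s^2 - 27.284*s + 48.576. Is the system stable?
Routh array:
s^4: [1, -11.35, 48.576]; s^3: [3.8, -27.284]; s^2: [-4.17, 48.576]; s^1: [16.9819]; s^0: [48.576]
First column: [1, 3.8, -4.17, 16.9819, 48.576]. Sign changes = 2.
No, unstable (2 RHP root(s))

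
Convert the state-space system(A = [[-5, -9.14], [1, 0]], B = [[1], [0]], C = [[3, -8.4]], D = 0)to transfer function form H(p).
H(p) = C(pI - A)⁻¹B + D.
Characteristic polynomial det(pI - A) = p^2 + 5*p + 9.14.
Numerator from C·adj(pI-A)·B + D·det(pI-A) = 3*p - 8.4.
H(p) = (3*p - 8.4)/(p^2 + 5*p + 9.14)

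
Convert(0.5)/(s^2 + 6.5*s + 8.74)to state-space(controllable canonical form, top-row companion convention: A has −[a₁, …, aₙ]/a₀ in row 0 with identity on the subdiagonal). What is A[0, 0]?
Reachable canonical form for den = s^2 + 6.5*s + 8.74: top row of A = -[a₁,a₂,...,aₙ]/a₀, ones on the subdiagonal, zeros elsewhere.
A = [[-6.5, -8.74], [1, 0]].
A[0,0] = -6.5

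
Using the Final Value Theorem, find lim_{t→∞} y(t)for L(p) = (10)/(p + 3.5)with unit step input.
FVT: lim_{t→∞} y(t) = lim_{p→0} p*Y(p) where Y(p) = L(p)/p.
= lim_{p→0} L(p) = L(0) = num(0)/den(0) = 10/3.5 = 2.857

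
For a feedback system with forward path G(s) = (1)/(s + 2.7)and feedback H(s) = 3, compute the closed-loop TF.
Closed-loop T = G/(1+GH).
Numerator: G_num * H_den = 1.
Denominator: G_den * H_den + G_num * H_num = (s + 2.7) + (3) = s + 5.7.
T(s) = (1)/(s + 5.7)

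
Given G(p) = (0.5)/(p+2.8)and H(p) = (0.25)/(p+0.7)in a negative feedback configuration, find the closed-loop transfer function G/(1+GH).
Closed-loop T = G/(1+GH).
Numerator: G_num * H_den = 0.5*p + 0.35.
Denominator: G_den * H_den + G_num * H_num = (p^2 + 3.5*p + 1.96) + (0.125) = p^2 + 3.5*p + 2.085.
T(p) = (0.5*p + 0.35)/(p^2 + 3.5*p + 2.085)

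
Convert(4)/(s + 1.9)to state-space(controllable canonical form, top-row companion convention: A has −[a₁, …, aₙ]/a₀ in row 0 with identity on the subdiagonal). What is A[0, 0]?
Reachable canonical form for den = s + 1.9: top row of A = -[a₁,a₂,...,aₙ]/a₀, ones on the subdiagonal, zeros elsewhere.
A = [[-1.9]].
A[0,0] = -1.9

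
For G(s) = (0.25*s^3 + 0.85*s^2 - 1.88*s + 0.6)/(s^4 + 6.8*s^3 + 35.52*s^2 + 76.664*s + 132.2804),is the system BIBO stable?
Denominator: s^4 + 6.8*s^3 + 35.52*s^2 + 76.664*s + 132.2804 = (s^2 + 2.6*s + 7.94)(s^2 + 4.2*s + 16.66). Poles: -1.3 + 2.5j, -1.3 - 2.5j, -2.1 + 3.5j, -2.1 - 3.5j. All Re(p)<0: Yes (stable)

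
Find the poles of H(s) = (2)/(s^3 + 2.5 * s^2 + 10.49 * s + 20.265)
Set denominator = 0: s^3 + 2.5*s^2 + 10.49*s + 20.265 = (s + 2.1)(s^2 + 0.4*s + 9.65) = 0 → Poles: -0.2 + 3.1j, -0.2 - 3.1j, -2.1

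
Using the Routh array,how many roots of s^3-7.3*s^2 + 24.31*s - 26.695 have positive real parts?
Routh array:
s^3: [1, 24.31]; s^2: [-7.3, -26.695]; s^1: [20.6532]; s^0: [-26.695]
First column: [1, -7.3, 20.6532, -26.695]. Sign changes = RHP roots = 3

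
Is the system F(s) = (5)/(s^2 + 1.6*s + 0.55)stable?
Denominator: s^2 + 1.6*s + 0.55 = (s + 0.5)(s + 1.1). Poles: -0.5, -1.1. All Re(p)<0: Yes (stable)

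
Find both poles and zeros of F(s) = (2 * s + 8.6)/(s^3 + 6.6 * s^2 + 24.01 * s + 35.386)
Set denominator = 0: s^3 + 6.6*s^2 + 24.01*s + 35.386 = (s + 2.6)(s^2 + 4*s + 13.61) = 0 → Poles: -2 + 3.1j, -2 - 3.1j, -2.6
Set numerator = 0: 2*s + 8.6 = 0 → Zeros: -4.3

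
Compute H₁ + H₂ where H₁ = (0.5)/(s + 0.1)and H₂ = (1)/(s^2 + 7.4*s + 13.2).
Parallel: H = H₁ + H₂ = (n₁·d₂ + n₂·d₁)/(d₁·d₂).
n₁·d₂ = 0.5*s^2 + 3.7*s + 6.6. n₂·d₁ = s + 0.1. Sum = 0.5*s^2 + 4.7*s + 6.7. d₁·d₂ = s^3 + 7.5*s^2 + 13.94*s + 1.32.
H(s) = (0.5*s^2 + 4.7*s + 6.7)/(s^3 + 7.5*s^2 + 13.94*s + 1.32)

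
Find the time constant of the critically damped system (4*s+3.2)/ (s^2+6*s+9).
Critically damped (ζ = 1): repeated real pole at -3, -3. τ = -1/pole = 0.3333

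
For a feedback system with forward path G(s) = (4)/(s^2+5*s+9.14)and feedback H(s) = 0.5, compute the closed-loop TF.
Closed-loop T = G/(1+GH).
Numerator: G_num * H_den = 4.
Denominator: G_den * H_den + G_num * H_num = (s^2 + 5*s + 9.14) + (2) = s^2 + 5*s + 11.14.
T(s) = (4)/(s^2 + 5*s + 11.14)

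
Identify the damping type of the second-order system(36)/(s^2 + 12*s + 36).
Standard form: ωn²/(s²+2ζωn·s+ωn²) gives ωn=6, ζ=1.
Critically damped (ζ = 1)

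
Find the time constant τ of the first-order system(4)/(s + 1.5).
First-order system: τ = -1/pole. Pole = -1.5. τ = -1/(-1.5) = 0.6667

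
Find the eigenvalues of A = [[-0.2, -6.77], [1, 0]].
Eigenvalues solve det(λI - A) = 0.
Characteristic polynomial: λ^2 + 0.2*λ + 6.77 = 0.
Roots: -0.1 + 2.6j, -0.1 - 2.6j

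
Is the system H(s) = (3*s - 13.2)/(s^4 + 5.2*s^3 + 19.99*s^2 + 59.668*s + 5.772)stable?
Denominator: s^4 + 5.2*s^3 + 19.99*s^2 + 59.668*s + 5.772 = (s + 3.9)(s + 0.1)(s^2 + 1.2*s + 14.8). Poles: -0.1, -0.6 + 3.8j, -0.6 - 3.8j, -3.9. All Re(p)<0: Yes (stable)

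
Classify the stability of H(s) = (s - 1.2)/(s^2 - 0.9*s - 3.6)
Denominator: s^2 - 0.9*s - 3.6 = (s - 2.4)(s + 1.5). Poles: -1.5, 2.4. Unstable (1 pole(s) in RHP)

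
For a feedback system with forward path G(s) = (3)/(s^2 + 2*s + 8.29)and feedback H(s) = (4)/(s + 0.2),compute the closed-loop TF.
Closed-loop T = G/(1+GH).
Numerator: G_num * H_den = 3*s + 0.6.
Denominator: G_den * H_den + G_num * H_num = (s^3 + 2.2*s^2 + 8.69*s + 1.658) + (12) = s^3 + 2.2*s^2 + 8.69*s + 13.658.
T(s) = (3*s + 0.6)/(s^3 + 2.2*s^2 + 8.69*s + 13.658)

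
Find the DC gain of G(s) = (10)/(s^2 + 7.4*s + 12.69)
DC gain = G(0) = num(0)/den(0) = 10/12.69 = 0.788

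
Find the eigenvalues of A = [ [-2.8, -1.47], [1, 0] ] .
Eigenvalues solve det(λI - A) = 0.
Characteristic polynomial: λ^2 + 2.8*λ + 1.47 = 0.
Factor: (λ + 0.7)(λ + 2.1) = 0.
Roots: -0.7, -2.1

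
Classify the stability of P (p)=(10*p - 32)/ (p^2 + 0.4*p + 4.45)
Denominator: p^2 + 0.4*p + 4.45. Poles: -0.2 + 2.1j, -0.2 - 2.1j. Stable (all poles in LHP)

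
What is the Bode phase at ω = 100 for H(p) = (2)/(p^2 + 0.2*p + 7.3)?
Substitute p = j*100: H(j100) = -0.000200145 - 4.00583e-07j.
∠H(j100) = atan2(Im, Re) = atan2(-4.00583e-07, -0.000200145) = -179.89°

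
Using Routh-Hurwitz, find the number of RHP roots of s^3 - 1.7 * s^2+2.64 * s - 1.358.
Routh array:
s^3: [1, 2.64]; s^2: [-1.7, -1.358]; s^1: [1.84118]; s^0: [-1.358]
First column: [1, -1.7, 1.84118, -1.358]. Sign changes = RHP roots = 3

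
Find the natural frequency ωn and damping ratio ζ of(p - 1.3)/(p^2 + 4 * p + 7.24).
Underdamped: complex pole -2 + 1.8j. ωn = |pole| = 2.691, ζ = -Re(pole)/ωn = 0.7433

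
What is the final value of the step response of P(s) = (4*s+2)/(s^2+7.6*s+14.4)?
FVT: lim_{t→∞} y(t) = lim_{s→0} s*Y(s) where Y(s) = P(s)/s.
= lim_{s→0} P(s) = P(0) = num(0)/den(0) = 2/14.4 = 0.1389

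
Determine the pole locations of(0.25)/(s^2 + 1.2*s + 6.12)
Set denominator = 0: s^2 + 1.2*s + 6.12 = 0 → Poles: -0.6 + 2.4j, -0.6 - 2.4j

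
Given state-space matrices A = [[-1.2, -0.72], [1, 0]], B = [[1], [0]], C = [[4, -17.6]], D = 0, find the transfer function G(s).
G(s) = C(sI - A)⁻¹B + D.
Characteristic polynomial det(sI - A) = s^2 + 1.2*s + 0.72.
Numerator from C·adj(sI-A)·B + D·det(sI-A) = 4*s - 17.6.
G(s) = (4*s - 17.6)/(s^2 + 1.2*s + 0.72)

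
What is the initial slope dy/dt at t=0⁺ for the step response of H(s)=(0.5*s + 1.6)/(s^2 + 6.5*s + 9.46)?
IVT: y'(0⁺) = lim_{s→∞} s²·Y(s) = lim_{s→∞} s·H(s).
deg(num) = 1, deg(den) = 2, relative degree = 1, so s·H(s) → (leading num)/(leading den) = 0.5/1 = 0.5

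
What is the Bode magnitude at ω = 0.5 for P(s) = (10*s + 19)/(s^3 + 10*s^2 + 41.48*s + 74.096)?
Substitute s = j*0.5: P(j0.5) = 0.26363 - 0.00607192j.
|P(j0.5)| = sqrt(Re² + Im²) = 0.2637.
20*log₁₀(0.2637) = -11.58 dB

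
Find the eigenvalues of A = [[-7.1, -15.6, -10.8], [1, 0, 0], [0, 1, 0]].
Eigenvalues solve det(λI - A) = 0.
Characteristic polynomial: λ^3 + 7.1*λ^2 + 15.6*λ + 10.8 = 0.
Factor: (λ + 1.5)(λ + 2)(λ + 3.6) = 0.
Roots: -1.5, -2, -3.6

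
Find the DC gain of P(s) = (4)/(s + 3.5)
DC gain = P(0) = num(0)/den(0) = 4/3.5 = 1.143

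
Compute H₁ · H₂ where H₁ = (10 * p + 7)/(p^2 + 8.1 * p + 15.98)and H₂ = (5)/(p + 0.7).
Series: H = H₁ · H₂ = (n₁·n₂)/(d₁·d₂).
Num: n₁·n₂ = 50*p + 35. Den: d₁·d₂ = p^3 + 8.8*p^2 + 21.65*p + 11.186.
H(p) = (50*p + 35)/(p^3 + 8.8*p^2 + 21.65*p + 11.186)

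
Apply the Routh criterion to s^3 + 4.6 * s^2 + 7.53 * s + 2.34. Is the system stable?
Routh array:
s^3: [1, 7.53]; s^2: [4.6, 2.34]; s^1: [7.0213]; s^0: [2.34]
First column: [1, 4.6, 7.0213, 2.34]. Sign changes = 0.
Yes, stable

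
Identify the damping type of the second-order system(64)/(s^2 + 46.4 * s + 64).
Standard form: ωn²/(s²+2ζωn·s+ωn²) gives ωn=8, ζ=2.9.
Overdamped (ζ = 2.9 > 1)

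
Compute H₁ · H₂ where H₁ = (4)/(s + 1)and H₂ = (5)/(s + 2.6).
Series: H = H₁ · H₂ = (n₁·n₂)/(d₁·d₂).
Num: n₁·n₂ = 20. Den: d₁·d₂ = s^2 + 3.6*s + 2.6.
H(s) = (20)/(s^2 + 3.6*s + 2.6)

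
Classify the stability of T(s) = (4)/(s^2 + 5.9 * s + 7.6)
Denominator: s^2 + 5.9*s + 7.6 = (s + 1.9)(s + 4). Poles: -1.9, -4. Stable (all poles in LHP)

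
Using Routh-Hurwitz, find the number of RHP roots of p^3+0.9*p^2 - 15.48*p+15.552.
Routh array:
p^3: [1, -15.48]; p^2: [0.9, 15.552]; p^1: [-32.76]; p^0: [15.552]
First column: [1, 0.9, -32.76, 15.552]. Sign changes = RHP roots = 2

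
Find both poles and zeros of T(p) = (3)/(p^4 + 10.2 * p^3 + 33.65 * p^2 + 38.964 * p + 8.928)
Set denominator = 0: p^4 + 10.2*p^3 + 33.65*p^2 + 38.964*p + 8.928 = (p + 3.1)(p + 2)(p + 0.3)(p + 4.8) = 0 → Poles: -0.3, -2, -3.1, -4.8
Numerator is a nonzero constant (3) → Zeros: none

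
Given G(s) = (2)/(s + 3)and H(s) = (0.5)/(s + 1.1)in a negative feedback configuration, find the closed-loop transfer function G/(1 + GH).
Closed-loop T = G/(1+GH).
Numerator: G_num * H_den = 2*s + 2.2.
Denominator: G_den * H_den + G_num * H_num = (s^2 + 4.1*s + 3.3) + (1) = s^2 + 4.1*s + 4.3.
T(s) = (2*s + 2.2)/(s^2 + 4.1*s + 4.3)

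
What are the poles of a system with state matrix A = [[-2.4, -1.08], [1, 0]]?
Eigenvalues solve det(λI - A) = 0.
Characteristic polynomial: λ^2 + 2.4*λ + 1.08 = 0.
Factor: (λ + 0.6)(λ + 1.8) = 0.
Roots: -0.6, -1.8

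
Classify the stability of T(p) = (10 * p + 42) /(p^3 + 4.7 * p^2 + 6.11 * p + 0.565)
Denominator: p^3 + 4.7*p^2 + 6.11*p + 0.565 = (p + 0.1)(p^2 + 4.6*p + 5.65). Poles: -0.1, -2.3 + 0.6j, -2.3 - 0.6j. Stable (all poles in LHP)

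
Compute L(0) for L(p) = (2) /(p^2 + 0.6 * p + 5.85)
DC gain = L(0) = num(0)/den(0) = 2/5.85 = 0.3419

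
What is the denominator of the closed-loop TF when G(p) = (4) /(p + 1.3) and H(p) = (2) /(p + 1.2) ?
Characteristic poly = G_den * H_den + G_num * H_num = (p^2 + 2.5*p + 1.56) + (8) = p^2 + 2.5*p + 9.56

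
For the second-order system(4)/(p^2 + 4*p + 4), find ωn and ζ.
Standard form: ωn²/(p²+2ζωn·p+ωn²).
const=4=ωn² → ωn=2, p coeff=4=2ζωn → ζ=1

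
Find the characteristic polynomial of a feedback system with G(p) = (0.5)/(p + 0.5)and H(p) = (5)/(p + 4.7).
Characteristic poly = G_den * H_den + G_num * H_num = (p^2 + 5.2*p + 2.35) + (2.5) = p^2 + 5.2*p + 4.85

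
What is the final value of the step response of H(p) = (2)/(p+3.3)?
FVT: lim_{t→∞} y(t) = lim_{p→0} p*Y(p) where Y(p) = H(p)/p.
= lim_{p→0} H(p) = H(0) = num(0)/den(0) = 2/3.3 = 0.6061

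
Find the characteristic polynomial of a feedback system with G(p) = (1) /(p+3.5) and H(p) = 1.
Characteristic poly = G_den * H_den + G_num * H_num = (p + 3.5) + (1) = p + 4.5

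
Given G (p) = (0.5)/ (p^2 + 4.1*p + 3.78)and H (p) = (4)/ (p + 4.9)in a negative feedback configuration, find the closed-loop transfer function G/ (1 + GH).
Closed-loop T = G/(1+GH).
Numerator: G_num * H_den = 0.5*p + 2.45.
Denominator: G_den * H_den + G_num * H_num = (p^3 + 9*p^2 + 23.87*p + 18.522) + (2) = p^3 + 9*p^2 + 23.87*p + 20.522.
T(p) = (0.5*p + 2.45)/(p^3 + 9*p^2 + 23.87*p + 20.522)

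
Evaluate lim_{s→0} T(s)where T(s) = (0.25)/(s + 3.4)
DC gain = T(0) = num(0)/den(0) = 0.25/3.4 = 0.07353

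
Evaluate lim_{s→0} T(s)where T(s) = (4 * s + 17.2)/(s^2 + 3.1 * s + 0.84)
DC gain = T(0) = num(0)/den(0) = 17.2/0.84 = 20.48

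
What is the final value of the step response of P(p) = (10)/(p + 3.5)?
FVT: lim_{t→∞} y(t) = lim_{p→0} p*Y(p) where Y(p) = P(p)/p.
= lim_{p→0} P(p) = P(0) = num(0)/den(0) = 10/3.5 = 2.857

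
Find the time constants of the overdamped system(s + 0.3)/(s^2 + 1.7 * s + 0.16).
Overdamped: real poles at -0.1, -1.6. τ = -1/pole → τ₁ = 10, τ₂ = 0.625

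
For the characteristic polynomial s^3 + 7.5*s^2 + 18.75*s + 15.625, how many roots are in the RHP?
s^3 + 7.5*s^2 + 18.75*s + 15.625 = (s + 2.5)(s + 2.5)(s + 2.5). Poles: -2.5, -2.5, -2.5. RHP poles (Re>0): 0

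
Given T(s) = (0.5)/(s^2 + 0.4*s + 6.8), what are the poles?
Set denominator = 0: s^2 + 0.4*s + 6.8 = 0 → Poles: -0.2 + 2.6j, -0.2 - 2.6j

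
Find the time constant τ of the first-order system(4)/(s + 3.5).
First-order system: τ = -1/pole. Pole = -3.5. τ = -1/(-3.5) = 0.2857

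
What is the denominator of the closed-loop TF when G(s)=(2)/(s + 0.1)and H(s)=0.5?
Characteristic poly = G_den * H_den + G_num * H_num = (s + 0.1) + (1) = s + 1.1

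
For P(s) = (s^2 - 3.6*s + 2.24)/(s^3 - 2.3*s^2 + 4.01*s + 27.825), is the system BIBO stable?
Denominator: s^3 - 2.3*s^2 + 4.01*s + 27.825 = (s + 2.1)(s^2 - 4.4*s + 13.25). Poles: -2.1, 2.2 + 2.9j, 2.2 - 2.9j. All Re(p)<0: No (unstable)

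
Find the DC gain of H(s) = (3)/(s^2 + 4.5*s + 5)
DC gain = H(0) = num(0)/den(0) = 3/5 = 0.6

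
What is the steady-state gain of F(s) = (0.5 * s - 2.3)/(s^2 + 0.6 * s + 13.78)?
DC gain = F(0) = num(0)/den(0) = -2.3/13.78 = -0.1669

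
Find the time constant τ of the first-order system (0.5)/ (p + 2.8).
First-order system: τ = -1/pole. Pole = -2.8. τ = -1/(-2.8) = 0.3571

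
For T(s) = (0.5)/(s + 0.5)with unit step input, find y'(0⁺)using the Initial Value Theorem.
IVT: y'(0⁺) = lim_{s→∞} s²·Y(s) = lim_{s→∞} s·T(s).
deg(num) = 0, deg(den) = 1, relative degree = 1, so s·T(s) → (leading num)/(leading den) = 0.5/1 = 0.5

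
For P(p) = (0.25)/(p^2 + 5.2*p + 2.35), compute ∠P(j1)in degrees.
Substitute p = j*1: P(j1) = 0.0116934 - 0.0450411j.
∠P(j1) = atan2(Im, Re) = atan2(-0.0450411, 0.0116934) = -75.45°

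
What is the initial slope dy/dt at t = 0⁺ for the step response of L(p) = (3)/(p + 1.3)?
IVT: y'(0⁺) = lim_{p→∞} p²·Y(p) = lim_{p→∞} p·L(p).
deg(num) = 0, deg(den) = 1, relative degree = 1, so p·L(p) → (leading num)/(leading den) = 3/1 = 3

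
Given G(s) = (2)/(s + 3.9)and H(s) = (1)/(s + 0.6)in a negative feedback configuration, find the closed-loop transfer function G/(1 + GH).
Closed-loop T = G/(1+GH).
Numerator: G_num * H_den = 2*s + 1.2.
Denominator: G_den * H_den + G_num * H_num = (s^2 + 4.5*s + 2.34) + (2) = s^2 + 4.5*s + 4.34.
T(s) = (2*s + 1.2)/(s^2 + 4.5*s + 4.34)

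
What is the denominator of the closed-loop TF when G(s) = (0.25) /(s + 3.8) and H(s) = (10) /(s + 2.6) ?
Characteristic poly = G_den * H_den + G_num * H_num = (s^2 + 6.4*s + 9.88) + (2.5) = s^2 + 6.4*s + 12.38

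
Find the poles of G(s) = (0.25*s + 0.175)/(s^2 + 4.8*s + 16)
Set denominator = 0: s^2 + 4.8*s + 16 = 0 → Poles: -2.4 + 3.2j, -2.4 - 3.2j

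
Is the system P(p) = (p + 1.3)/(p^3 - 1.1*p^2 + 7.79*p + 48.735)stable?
Denominator: p^3 - 1.1*p^2 + 7.79*p + 48.735 = (p + 2.7)(p^2 - 3.8*p + 18.05). Poles: -2.7, 1.9 + 3.8j, 1.9 - 3.8j. All Re(p)<0: No (unstable)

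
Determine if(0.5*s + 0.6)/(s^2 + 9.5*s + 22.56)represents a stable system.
Denominator: s^2 + 9.5*s + 22.56 = (s + 4.8)(s + 4.7). Poles: -4.7, -4.8. All Re(p)<0: Yes (stable)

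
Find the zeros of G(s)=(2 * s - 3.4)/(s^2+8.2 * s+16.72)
Set numerator = 0: 2*s - 3.4 = 0 → Zeros: 1.7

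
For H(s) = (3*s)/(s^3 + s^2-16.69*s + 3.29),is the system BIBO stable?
Denominator: s^3 + s^2 - 16.69*s + 3.29 = (s - 3.5)(s + 4.7)(s - 0.2). Poles: -4.7, 0.2, 3.5. All Re(p)<0: No (unstable)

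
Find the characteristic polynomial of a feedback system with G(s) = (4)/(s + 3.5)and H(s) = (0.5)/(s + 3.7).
Characteristic poly = G_den * H_den + G_num * H_num = (s^2 + 7.2*s + 12.95) + (2) = s^2 + 7.2*s + 14.95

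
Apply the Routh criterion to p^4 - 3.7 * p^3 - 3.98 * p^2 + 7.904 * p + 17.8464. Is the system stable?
Routh array:
p^4: [1, -3.98, 17.8464]; p^3: [-3.7, 7.904]; p^2: [-1.84378, 17.8464]; p^1: [-27.9091]; p^0: [17.8464]
First column: [1, -3.7, -1.84378, -27.9091, 17.8464]. Sign changes = 2.
No, unstable (2 RHP root(s))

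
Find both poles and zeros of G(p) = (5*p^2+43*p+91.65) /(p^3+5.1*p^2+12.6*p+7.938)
Set denominator = 0: p^3 + 5.1*p^2 + 12.6*p + 7.938 = (p + 0.9)(p^2 + 4.2*p + 8.82) = 0 → Poles: -0.9, -2.1 + 2.1j, -2.1 - 2.1j
Set numerator = 0: 5*p^2 + 43*p + 91.65 = 5*(p + 3.9)(p + 4.7) = 0 → Zeros: -3.9, -4.7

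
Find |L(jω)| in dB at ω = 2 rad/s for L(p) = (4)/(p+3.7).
Substitute p = j*2: L(j2) = 0.836631 - 0.452233j.
|L(j2)| = sqrt(Re² + Im²) = 0.951.
20*log₁₀(0.951) = -0.44 dB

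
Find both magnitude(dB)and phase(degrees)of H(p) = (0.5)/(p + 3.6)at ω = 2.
Substitute p = j*2: H(j2) = 0.106132 - 0.0589623j.
|H| = 20*log₁₀(sqrt(Re²+Im²)) = -18.31 dB.
∠H = atan2(Im, Re) = -29.05°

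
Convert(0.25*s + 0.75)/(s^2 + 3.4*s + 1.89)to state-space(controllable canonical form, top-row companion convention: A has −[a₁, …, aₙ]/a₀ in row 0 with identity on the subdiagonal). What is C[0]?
Reachable canonical form: C = numerator coefficients (right-aligned, zero-padded to length n).
num = 0.25*s + 0.75, C = [[0.25, 0.75]].
C[0] = 0.25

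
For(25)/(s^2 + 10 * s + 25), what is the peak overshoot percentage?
Standard form: ωn²/(s²+2ζωn·s+ωn²) → ωn = 5, ζ = 1.
ζ ≥ 1, so the response is non-oscillatory: peak overshoot = 0%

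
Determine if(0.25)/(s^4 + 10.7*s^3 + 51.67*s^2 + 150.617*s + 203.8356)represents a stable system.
Denominator: s^4 + 10.7*s^3 + 51.67*s^2 + 150.617*s + 203.8356 = (s + 4.1)(s + 3.6)(s^2 + 3*s + 13.81). Poles: -1.5 + 3.4j, -1.5 - 3.4j, -3.6, -4.1. All Re(p)<0: Yes (stable)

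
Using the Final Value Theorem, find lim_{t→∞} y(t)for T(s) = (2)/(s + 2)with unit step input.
FVT: lim_{t→∞} y(t) = lim_{s→0} s*Y(s) where Y(s) = T(s)/s.
= lim_{s→0} T(s) = T(0) = num(0)/den(0) = 2/2 = 1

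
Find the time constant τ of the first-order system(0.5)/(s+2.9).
First-order system: τ = -1/pole. Pole = -2.9. τ = -1/(-2.9) = 0.3448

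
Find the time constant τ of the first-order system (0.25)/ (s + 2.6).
First-order system: τ = -1/pole. Pole = -2.6. τ = -1/(-2.6) = 0.3846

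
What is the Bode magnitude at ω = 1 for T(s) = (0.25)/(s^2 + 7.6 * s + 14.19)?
Substitute s = j*1: T(j1) = 0.0142295 - 0.00819898j.
|T(j1)| = sqrt(Re² + Im²) = 0.01642.
20*log₁₀(0.01642) = -35.69 dB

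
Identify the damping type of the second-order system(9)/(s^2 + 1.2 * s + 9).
Standard form: ωn²/(s²+2ζωn·s+ωn²) gives ωn=3, ζ=0.2.
Underdamped (ζ = 0.2 < 1)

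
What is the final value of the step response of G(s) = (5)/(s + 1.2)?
FVT: lim_{t→∞} y(t) = lim_{s→0} s*Y(s) where Y(s) = G(s)/s.
= lim_{s→0} G(s) = G(0) = num(0)/den(0) = 5/1.2 = 4.167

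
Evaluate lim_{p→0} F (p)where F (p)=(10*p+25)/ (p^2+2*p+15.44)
DC gain = F(0) = num(0)/den(0) = 25/15.44 = 1.619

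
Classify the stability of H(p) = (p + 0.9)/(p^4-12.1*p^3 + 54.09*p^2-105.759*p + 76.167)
Denominator: p^4 - 12.1*p^3 + 54.09*p^2 - 105.759*p + 76.167 = (p - 3)(p - 3.9)(p - 3.1)(p - 2.1). Poles: 2.1, 3, 3.1, 3.9. Unstable (4 pole(s) in RHP)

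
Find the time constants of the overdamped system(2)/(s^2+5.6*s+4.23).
Overdamped: real poles at -4.7, -0.9. τ = -1/pole → τ₁ = 0.2128, τ₂ = 1.111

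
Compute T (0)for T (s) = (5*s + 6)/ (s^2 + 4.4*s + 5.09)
DC gain = T(0) = num(0)/den(0) = 6/5.09 = 1.179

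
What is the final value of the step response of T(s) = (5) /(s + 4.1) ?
FVT: lim_{t→∞} y(t) = lim_{s→0} s*Y(s) where Y(s) = T(s)/s.
= lim_{s→0} T(s) = T(0) = num(0)/den(0) = 5/4.1 = 1.22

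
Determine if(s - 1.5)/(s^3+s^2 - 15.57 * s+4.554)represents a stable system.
Denominator: s^3 + s^2 - 15.57*s + 4.554 = (s - 0.3)(s - 3.3)(s + 4.6). Poles: -4.6, 0.3, 3.3. All Re(p)<0: No (unstable)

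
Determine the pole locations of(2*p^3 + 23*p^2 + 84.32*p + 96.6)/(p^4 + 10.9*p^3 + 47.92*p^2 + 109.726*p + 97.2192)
Set denominator = 0: p^4 + 10.9*p^3 + 47.92*p^2 + 109.726*p + 97.2192 = (p + 4.8)(p + 1.9)(p^2 + 4.2*p + 10.66) = 0 → Poles: -1.9, -2.1 + 2.5j, -2.1 - 2.5j, -4.8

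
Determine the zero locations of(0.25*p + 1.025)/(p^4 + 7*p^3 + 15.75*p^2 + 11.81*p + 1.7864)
Set numerator = 0: 0.25*p + 1.025 = 0 → Zeros: -4.1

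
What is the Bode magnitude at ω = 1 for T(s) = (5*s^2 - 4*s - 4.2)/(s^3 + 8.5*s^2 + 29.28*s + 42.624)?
Substitute s = j*1: T(j1) = -0.217422 + 0.0629669j.
|T(j1)| = sqrt(Re² + Im²) = 0.2264.
20*log₁₀(0.2264) = -12.90 dB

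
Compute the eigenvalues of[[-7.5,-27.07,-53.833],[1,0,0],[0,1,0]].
Eigenvalues solve det(λI - A) = 0.
Characteristic polynomial: λ^3 + 7.5*λ^2 + 27.07*λ + 53.833 = 0.
Factor: (λ + 4.1)(λ^2 + 3.4*λ + 13.13) = 0.
Roots: -1.7 + 3.2j, -1.7 - 3.2j, -4.1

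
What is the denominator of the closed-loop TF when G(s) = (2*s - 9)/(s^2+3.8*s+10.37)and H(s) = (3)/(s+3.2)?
Characteristic poly = G_den * H_den + G_num * H_num = (s^3 + 7*s^2 + 22.53*s + 33.184) + (6*s - 27) = s^3 + 7*s^2 + 28.53*s + 6.184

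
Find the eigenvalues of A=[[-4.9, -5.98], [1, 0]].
Eigenvalues solve det(λI - A) = 0.
Characteristic polynomial: λ^2 + 4.9*λ + 5.98 = 0.
Factor: (λ + 2.3)(λ + 2.6) = 0.
Roots: -2.3, -2.6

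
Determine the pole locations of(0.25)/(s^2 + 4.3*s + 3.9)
Set denominator = 0: s^2 + 4.3*s + 3.9 = (s + 3)(s + 1.3) = 0 → Poles: -1.3, -3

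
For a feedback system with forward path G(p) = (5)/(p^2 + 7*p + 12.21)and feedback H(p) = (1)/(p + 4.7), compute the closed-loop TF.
Closed-loop T = G/(1+GH).
Numerator: G_num * H_den = 5*p + 23.5.
Denominator: G_den * H_den + G_num * H_num = (p^3 + 11.7*p^2 + 45.11*p + 57.387) + (5) = p^3 + 11.7*p^2 + 45.11*p + 62.387.
T(p) = (5*p + 23.5)/(p^3 + 11.7*p^2 + 45.11*p + 62.387)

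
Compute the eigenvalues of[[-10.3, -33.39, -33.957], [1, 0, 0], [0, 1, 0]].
Eigenvalues solve det(λI - A) = 0.
Characteristic polynomial: λ^3 + 10.3*λ^2 + 33.39*λ + 33.957 = 0.
Factor: (λ + 2.1)(λ + 4.9)(λ + 3.3) = 0.
Roots: -2.1, -3.3, -4.9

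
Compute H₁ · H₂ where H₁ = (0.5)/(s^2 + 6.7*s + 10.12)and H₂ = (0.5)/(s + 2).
Series: H = H₁ · H₂ = (n₁·n₂)/(d₁·d₂).
Num: n₁·n₂ = 0.25. Den: d₁·d₂ = s^3 + 8.7*s^2 + 23.52*s + 20.24.
H(s) = (0.25)/(s^3 + 8.7*s^2 + 23.52*s + 20.24)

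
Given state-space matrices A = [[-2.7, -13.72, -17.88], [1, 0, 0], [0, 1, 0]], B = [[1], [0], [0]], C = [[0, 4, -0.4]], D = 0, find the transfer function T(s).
T(s) = C(sI - A)⁻¹B + D.
Characteristic polynomial det(sI - A) = s^3 + 2.7*s^2 + 13.72*s + 17.88.
Numerator from C·adj(sI-A)·B + D·det(sI-A) = 4*s - 0.4.
T(s) = (4*s - 0.4)/(s^3 + 2.7*s^2 + 13.72*s + 17.88)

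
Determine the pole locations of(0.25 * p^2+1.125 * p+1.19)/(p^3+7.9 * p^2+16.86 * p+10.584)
Set denominator = 0: p^3 + 7.9*p^2 + 16.86*p + 10.584 = (p + 1.8)(p + 1.2)(p + 4.9) = 0 → Poles: -1.2, -1.8, -4.9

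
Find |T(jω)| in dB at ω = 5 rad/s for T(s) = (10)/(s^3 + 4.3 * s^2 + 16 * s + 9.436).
Substitute s = j*5: T(j5) = -0.0842362 + 0.0386547j.
|T(j5)| = sqrt(Re² + Im²) = 0.09268.
20*log₁₀(0.09268) = -20.66 dB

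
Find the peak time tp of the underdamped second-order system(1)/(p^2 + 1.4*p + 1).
Standard form: ωn²/(p²+2ζωn·p+ωn²) → ωn = 1, ζ = 0.7.
ωd = ωn·√(1-ζ²) = 1·√(1-0.7²) = 0.7141.
tp = π/ωd = π/0.7141 = 4.399 s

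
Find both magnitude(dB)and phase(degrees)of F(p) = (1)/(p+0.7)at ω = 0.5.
Substitute p = j*0.5: F(j0.5) = 0.945946 - 0.675676j.
|F| = 20*log₁₀(sqrt(Re²+Im²)) = 1.31 dB.
∠F = atan2(Im, Re) = -35.54°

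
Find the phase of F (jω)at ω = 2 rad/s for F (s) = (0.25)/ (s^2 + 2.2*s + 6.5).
Substitute s = j*2: F(j2) = 0.0244045 - 0.042952j.
∠F(j2) = atan2(Im, Re) = atan2(-0.042952, 0.0244045) = -60.40°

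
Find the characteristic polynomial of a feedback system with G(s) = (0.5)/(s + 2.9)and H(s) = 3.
Characteristic poly = G_den * H_den + G_num * H_num = (s + 2.9) + (1.5) = s + 4.4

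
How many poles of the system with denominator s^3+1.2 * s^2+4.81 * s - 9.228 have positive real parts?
s^3 + 1.2*s^2 + 4.81*s - 9.228 = (s - 1.2)(s^2 + 2.4*s + 7.69). Poles: -1.2 + 2.5j, -1.2 - 2.5j, 1.2. RHP poles (Re>0): 1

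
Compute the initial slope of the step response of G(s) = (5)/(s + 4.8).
IVT: y'(0⁺) = lim_{s→∞} s²·Y(s) = lim_{s→∞} s·G(s).
deg(num) = 0, deg(den) = 1, relative degree = 1, so s·G(s) → (leading num)/(leading den) = 5/1 = 5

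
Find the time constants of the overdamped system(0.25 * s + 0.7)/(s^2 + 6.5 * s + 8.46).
Overdamped: real poles at -1.8, -4.7. τ = -1/pole → τ₁ = 0.5556, τ₂ = 0.2128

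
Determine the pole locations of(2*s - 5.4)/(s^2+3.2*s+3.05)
Set denominator = 0: s^2 + 3.2*s + 3.05 = 0 → Poles: -1.6 + 0.7j, -1.6 - 0.7j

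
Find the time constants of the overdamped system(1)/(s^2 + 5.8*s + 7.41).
Overdamped: real poles at -3.9, -1.9. τ = -1/pole → τ₁ = 0.2564, τ₂ = 0.5263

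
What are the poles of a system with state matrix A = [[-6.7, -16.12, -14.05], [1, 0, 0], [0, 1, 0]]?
Eigenvalues solve det(λI - A) = 0.
Characteristic polynomial: λ^3 + 6.7*λ^2 + 16.12*λ + 14.05 = 0.
Factor: (λ + 2.5)(λ^2 + 4.2*λ + 5.62) = 0.
Roots: -2.1 + 1.1j, -2.1 - 1.1j, -2.5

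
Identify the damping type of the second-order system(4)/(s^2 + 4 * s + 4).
Standard form: ωn²/(s²+2ζωn·s+ωn²) gives ωn=2, ζ=1.
Critically damped (ζ = 1)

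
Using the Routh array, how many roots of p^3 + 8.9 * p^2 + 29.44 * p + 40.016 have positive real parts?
Routh array:
p^3: [1, 29.44]; p^2: [8.9, 40.016]; p^1: [24.9438]; p^0: [40.016]
First column: [1, 8.9, 24.9438, 40.016]. Sign changes = RHP roots = 0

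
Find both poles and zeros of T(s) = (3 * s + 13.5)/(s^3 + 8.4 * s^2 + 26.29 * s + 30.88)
Set denominator = 0: s^3 + 8.4*s^2 + 26.29*s + 30.88 = (s + 3.2)(s^2 + 5.2*s + 9.65) = 0 → Poles: -2.6 + 1.7j, -2.6 - 1.7j, -3.2
Set numerator = 0: 3*s + 13.5 = 0 → Zeros: -4.5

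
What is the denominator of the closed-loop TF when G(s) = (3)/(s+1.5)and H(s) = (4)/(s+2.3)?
Characteristic poly = G_den * H_den + G_num * H_num = (s^2 + 3.8*s + 3.45) + (12) = s^2 + 3.8*s + 15.45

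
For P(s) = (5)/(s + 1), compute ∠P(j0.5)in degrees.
Substitute s = j*0.5: P(j0.5) = 4 - 2j.
∠P(j0.5) = atan2(Im, Re) = atan2(-2, 4) = -26.57°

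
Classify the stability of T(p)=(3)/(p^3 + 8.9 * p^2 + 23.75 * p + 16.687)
Denominator: p^3 + 8.9*p^2 + 23.75*p + 16.687 = (p + 4.1)(p + 1.1)(p + 3.7). Poles: -1.1, -3.7, -4.1. Stable (all poles in LHP)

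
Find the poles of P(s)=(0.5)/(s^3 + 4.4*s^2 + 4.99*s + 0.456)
Set denominator = 0: s^3 + 4.4*s^2 + 4.99*s + 0.456 = (s + 1.9)(s + 0.1)(s + 2.4) = 0 → Poles: -0.1, -1.9, -2.4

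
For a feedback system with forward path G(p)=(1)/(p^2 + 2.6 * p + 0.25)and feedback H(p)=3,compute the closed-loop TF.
Closed-loop T = G/(1+GH).
Numerator: G_num * H_den = 1.
Denominator: G_den * H_den + G_num * H_num = (p^2 + 2.6*p + 0.25) + (3) = p^2 + 2.6*p + 3.25.
T(p) = (1)/(p^2 + 2.6*p + 3.25)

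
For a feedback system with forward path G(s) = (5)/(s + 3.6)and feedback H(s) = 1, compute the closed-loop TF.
Closed-loop T = G/(1+GH).
Numerator: G_num * H_den = 5.
Denominator: G_den * H_den + G_num * H_num = (s + 3.6) + (5) = s + 8.6.
T(s) = (5)/(s + 8.6)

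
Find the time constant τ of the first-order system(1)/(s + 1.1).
First-order system: τ = -1/pole. Pole = -1.1. τ = -1/(-1.1) = 0.9091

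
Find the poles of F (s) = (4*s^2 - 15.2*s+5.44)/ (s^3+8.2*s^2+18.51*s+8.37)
Set denominator = 0: s^3 + 8.2*s^2 + 18.51*s + 8.37 = (s + 3.1)(s + 4.5)(s + 0.6) = 0 → Poles: -0.6, -3.1, -4.5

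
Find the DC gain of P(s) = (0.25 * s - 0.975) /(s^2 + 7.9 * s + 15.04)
DC gain = P(0) = num(0)/den(0) = -0.975/15.04 = -0.06483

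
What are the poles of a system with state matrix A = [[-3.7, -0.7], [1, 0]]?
Eigenvalues solve det(λI - A) = 0.
Characteristic polynomial: λ^2 + 3.7*λ + 0.7 = 0.
Factor: (λ + 3.5)(λ + 0.2) = 0.
Roots: -0.2, -3.5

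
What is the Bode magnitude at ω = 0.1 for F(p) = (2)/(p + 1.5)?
Substitute p = j*0.1: F(j0.1) = 1.32743 - 0.0884956j.
|F(j0.1)| = sqrt(Re² + Im²) = 1.33.
20*log₁₀(1.33) = 2.48 dB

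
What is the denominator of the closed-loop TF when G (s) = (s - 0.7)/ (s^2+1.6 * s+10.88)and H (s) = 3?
Characteristic poly = G_den * H_den + G_num * H_num = (s^2 + 1.6*s + 10.88) + (3*s - 2.1) = s^2 + 4.6*s + 8.78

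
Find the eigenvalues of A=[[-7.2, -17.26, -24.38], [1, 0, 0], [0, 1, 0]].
Eigenvalues solve det(λI - A) = 0.
Characteristic polynomial: λ^3 + 7.2*λ^2 + 17.26*λ + 24.38 = 0.
Factor: (λ + 4.6)(λ^2 + 2.6*λ + 5.3) = 0.
Roots: -1.3 + 1.9j, -1.3 - 1.9j, -4.6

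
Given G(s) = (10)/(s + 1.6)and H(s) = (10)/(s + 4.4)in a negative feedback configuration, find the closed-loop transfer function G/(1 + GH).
Closed-loop T = G/(1+GH).
Numerator: G_num * H_den = 10*s + 44.
Denominator: G_den * H_den + G_num * H_num = (s^2 + 6*s + 7.04) + (100) = s^2 + 6*s + 107.04.
T(s) = (10*s + 44)/(s^2 + 6*s + 107.04)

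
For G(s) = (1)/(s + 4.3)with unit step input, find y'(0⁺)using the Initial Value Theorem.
IVT: y'(0⁺) = lim_{s→∞} s²·Y(s) = lim_{s→∞} s·G(s).
deg(num) = 0, deg(den) = 1, relative degree = 1, so s·G(s) → (leading num)/(leading den) = 1/1 = 1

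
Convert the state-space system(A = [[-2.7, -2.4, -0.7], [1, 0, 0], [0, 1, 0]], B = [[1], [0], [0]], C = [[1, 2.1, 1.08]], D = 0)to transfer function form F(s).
F(s) = C(sI - A)⁻¹B + D.
Characteristic polynomial det(sI - A) = s^3 + 2.7*s^2 + 2.4*s + 0.7.
Numerator from C·adj(sI-A)·B + D·det(sI-A) = s^2 + 2.1*s + 1.08.
F(s) = (s^2 + 2.1*s + 1.08)/(s^3 + 2.7*s^2 + 2.4*s + 0.7)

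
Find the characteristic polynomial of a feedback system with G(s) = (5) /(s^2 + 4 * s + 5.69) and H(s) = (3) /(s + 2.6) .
Characteristic poly = G_den * H_den + G_num * H_num = (s^3 + 6.6*s^2 + 16.09*s + 14.794) + (15) = s^3 + 6.6*s^2 + 16.09*s + 29.794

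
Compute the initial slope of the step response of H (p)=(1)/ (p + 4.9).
IVT: y'(0⁺) = lim_{p→∞} p²·Y(p) = lim_{p→∞} p·H(p).
deg(num) = 0, deg(den) = 1, relative degree = 1, so p·H(p) → (leading num)/(leading den) = 1/1 = 1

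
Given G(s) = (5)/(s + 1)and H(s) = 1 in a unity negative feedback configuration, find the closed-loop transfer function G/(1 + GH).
Closed-loop T = G/(1+GH).
Numerator: G_num * H_den = 5.
Denominator: G_den * H_den + G_num * H_num = (s + 1) + (5) = s + 6.
T(s) = (5)/(s + 6)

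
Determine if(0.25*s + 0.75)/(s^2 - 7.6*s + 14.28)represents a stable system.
Denominator: s^2 - 7.6*s + 14.28 = (s - 4.2)(s - 3.4). Poles: 3.4, 4.2. All Re(p)<0: No (unstable)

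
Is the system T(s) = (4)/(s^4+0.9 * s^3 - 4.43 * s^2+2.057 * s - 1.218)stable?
Denominator: s^4 + 0.9*s^3 - 4.43*s^2 + 2.057*s - 1.218 = (s - 1.5)(s + 2.8)(s^2 - 0.4*s + 0.29). Poles: -2.8, 0.2 + 0.5j, 0.2 - 0.5j, 1.5. All Re(p)<0: No (unstable)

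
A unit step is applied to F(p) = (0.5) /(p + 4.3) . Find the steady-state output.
FVT: lim_{t→∞} y(t) = lim_{p→0} p*Y(p) where Y(p) = F(p)/p.
= lim_{p→0} F(p) = F(0) = num(0)/den(0) = 0.5/4.3 = 0.1163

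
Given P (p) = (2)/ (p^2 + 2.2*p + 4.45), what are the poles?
Set denominator = 0: p^2 + 2.2*p + 4.45 = 0 → Poles: -1.1 + 1.8j, -1.1 - 1.8j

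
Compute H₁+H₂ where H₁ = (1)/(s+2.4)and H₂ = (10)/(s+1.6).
Parallel: H = H₁ + H₂ = (n₁·d₂ + n₂·d₁)/(d₁·d₂).
n₁·d₂ = s + 1.6. n₂·d₁ = 10*s + 24. Sum = 11*s + 25.6. d₁·d₂ = s^2 + 4*s + 3.84.
H(s) = (11*s + 25.6)/(s^2 + 4*s + 3.84)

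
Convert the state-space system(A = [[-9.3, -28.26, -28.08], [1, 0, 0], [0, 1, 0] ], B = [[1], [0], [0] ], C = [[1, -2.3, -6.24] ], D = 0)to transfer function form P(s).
P(s) = C(sI - A)⁻¹B + D.
Characteristic polynomial det(sI - A) = s^3 + 9.3*s^2 + 28.26*s + 28.08.
Numerator from C·adj(sI-A)·B + D·det(sI-A) = s^2 - 2.3*s - 6.24.
P(s) = (s^2 - 2.3*s - 6.24)/(s^3 + 9.3*s^2 + 28.26*s + 28.08)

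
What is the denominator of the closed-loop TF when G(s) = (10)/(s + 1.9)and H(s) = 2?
Characteristic poly = G_den * H_den + G_num * H_num = (s + 1.9) + (20) = s + 21.9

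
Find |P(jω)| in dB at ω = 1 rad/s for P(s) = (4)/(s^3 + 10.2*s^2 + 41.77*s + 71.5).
Substitute s = j*1: P(j1) = 0.0452408 - 0.0300892j.
|P(j1)| = sqrt(Re² + Im²) = 0.05433.
20*log₁₀(0.05433) = -25.30 dB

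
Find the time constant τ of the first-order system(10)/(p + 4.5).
First-order system: τ = -1/pole. Pole = -4.5. τ = -1/(-4.5) = 0.2222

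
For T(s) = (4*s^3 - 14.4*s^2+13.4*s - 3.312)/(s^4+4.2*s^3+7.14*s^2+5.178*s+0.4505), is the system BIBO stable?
Denominator: s^4 + 4.2*s^3 + 7.14*s^2 + 5.178*s + 0.4505 = (s + 1.7)(s + 0.1)(s^2 + 2.4*s + 2.65). Poles: -0.1, -1.2 + 1.1j, -1.2 - 1.1j, -1.7. All Re(p)<0: Yes (stable)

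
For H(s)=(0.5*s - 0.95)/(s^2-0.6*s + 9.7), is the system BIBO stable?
Denominator: s^2 - 0.6*s + 9.7. Poles: 0.3 + 3.1j, 0.3 - 3.1j. All Re(p)<0: No (unstable)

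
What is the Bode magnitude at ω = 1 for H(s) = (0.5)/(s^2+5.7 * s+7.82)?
Substitute s = j*1: H(j1) = 0.0431632 - 0.0360749j.
|H(j1)| = sqrt(Re² + Im²) = 0.05625.
20*log₁₀(0.05625) = -25.00 dB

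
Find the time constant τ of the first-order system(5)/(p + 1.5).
First-order system: τ = -1/pole. Pole = -1.5. τ = -1/(-1.5) = 0.6667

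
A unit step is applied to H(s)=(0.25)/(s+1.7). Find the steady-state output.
FVT: lim_{t→∞} y(t) = lim_{s→0} s*Y(s) where Y(s) = H(s)/s.
= lim_{s→0} H(s) = H(0) = num(0)/den(0) = 0.25/1.7 = 0.1471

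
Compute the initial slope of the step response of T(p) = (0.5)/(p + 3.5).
IVT: y'(0⁺) = lim_{p→∞} p²·Y(p) = lim_{p→∞} p·T(p).
deg(num) = 0, deg(den) = 1, relative degree = 1, so p·T(p) → (leading num)/(leading den) = 0.5/1 = 0.5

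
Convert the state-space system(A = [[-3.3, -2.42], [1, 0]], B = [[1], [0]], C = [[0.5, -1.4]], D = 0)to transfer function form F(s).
F(s) = C(sI - A)⁻¹B + D.
Characteristic polynomial det(sI - A) = s^2 + 3.3*s + 2.42.
Numerator from C·adj(sI-A)·B + D·det(sI-A) = 0.5*s - 1.4.
F(s) = (0.5*s - 1.4)/(s^2 + 3.3*s + 2.42)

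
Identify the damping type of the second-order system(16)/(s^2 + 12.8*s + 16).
Standard form: ωn²/(s²+2ζωn·s+ωn²) gives ωn=4, ζ=1.6.
Overdamped (ζ = 1.6 > 1)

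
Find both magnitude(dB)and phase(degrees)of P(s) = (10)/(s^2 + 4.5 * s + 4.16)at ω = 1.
Substitute s = j*1: P(j1) = 1.04513 - 1.48831j.
|P| = 20*log₁₀(sqrt(Re²+Im²)) = 5.19 dB.
∠P = atan2(Im, Re) = -54.92°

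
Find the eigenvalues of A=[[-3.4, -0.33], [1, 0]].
Eigenvalues solve det(λI - A) = 0.
Characteristic polynomial: λ^2 + 3.4*λ + 0.33 = 0.
Factor: (λ + 0.1)(λ + 3.3) = 0.
Roots: -0.1, -3.3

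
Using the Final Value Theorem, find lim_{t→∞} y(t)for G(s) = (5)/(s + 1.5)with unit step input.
FVT: lim_{t→∞} y(t) = lim_{s→0} s*Y(s) where Y(s) = G(s)/s.
= lim_{s→0} G(s) = G(0) = num(0)/den(0) = 5/1.5 = 3.333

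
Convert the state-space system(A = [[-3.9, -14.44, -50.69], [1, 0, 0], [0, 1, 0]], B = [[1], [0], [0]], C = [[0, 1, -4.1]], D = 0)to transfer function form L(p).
L(p) = C(pI - A)⁻¹B + D.
Characteristic polynomial det(pI - A) = p^3 + 3.9*p^2 + 14.44*p + 50.69.
Numerator from C·adj(pI-A)·B + D·det(pI-A) = p - 4.1.
L(p) = (p - 4.1)/(p^3 + 3.9*p^2 + 14.44*p + 50.69)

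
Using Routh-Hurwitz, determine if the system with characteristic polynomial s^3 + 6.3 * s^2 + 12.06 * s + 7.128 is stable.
Routh array:
s^3: [1, 12.06]; s^2: [6.3, 7.128]; s^1: [10.9286]; s^0: [7.128]
First column: [1, 6.3, 10.9286, 7.128]. Sign changes = 0.
Yes, stable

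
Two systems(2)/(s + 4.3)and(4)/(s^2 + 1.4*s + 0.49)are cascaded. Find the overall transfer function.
Series: H = H₁ · H₂ = (n₁·n₂)/(d₁·d₂).
Num: n₁·n₂ = 8. Den: d₁·d₂ = s^3 + 5.7*s^2 + 6.51*s + 2.107.
H(s) = (8)/(s^3 + 5.7*s^2 + 6.51*s + 2.107)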